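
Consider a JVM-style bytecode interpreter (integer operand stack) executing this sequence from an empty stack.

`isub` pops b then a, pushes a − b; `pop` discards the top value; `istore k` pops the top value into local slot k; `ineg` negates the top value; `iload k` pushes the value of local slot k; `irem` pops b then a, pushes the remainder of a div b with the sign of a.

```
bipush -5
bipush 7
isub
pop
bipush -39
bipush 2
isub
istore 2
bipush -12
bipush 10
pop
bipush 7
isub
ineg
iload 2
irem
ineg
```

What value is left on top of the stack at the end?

-19

bipush -5   [-5]
bipush 7    [-5, 7]
isub        [-12]
pop         []
bipush -39  [-39]
bipush 2    [-39, 2]
isub        [-41]
istore 2    []
bipush -12  [-12]
bipush 10   [-12, 10]
pop         [-12]
bipush 7    [-12, 7]
isub        [-19]
ineg        [19]
iload 2     [19, -41]
irem        [19]
ineg        [-19]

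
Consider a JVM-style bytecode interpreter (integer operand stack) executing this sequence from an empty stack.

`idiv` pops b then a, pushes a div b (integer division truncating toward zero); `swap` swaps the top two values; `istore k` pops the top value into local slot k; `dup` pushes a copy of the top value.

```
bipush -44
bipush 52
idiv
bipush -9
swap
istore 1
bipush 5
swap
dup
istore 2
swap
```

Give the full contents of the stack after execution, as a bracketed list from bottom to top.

bipush -44 -> -44
bipush 52  -> -44 52
idiv       -> 0
bipush -9  -> 0 -9
swap       -> -9 0
istore 1   -> -9
bipush 5   -> -9 5
swap       -> 5 -9
dup        -> 5 -9 -9
istore 2   -> 5 -9
swap       -> -9 5

[-9, 5]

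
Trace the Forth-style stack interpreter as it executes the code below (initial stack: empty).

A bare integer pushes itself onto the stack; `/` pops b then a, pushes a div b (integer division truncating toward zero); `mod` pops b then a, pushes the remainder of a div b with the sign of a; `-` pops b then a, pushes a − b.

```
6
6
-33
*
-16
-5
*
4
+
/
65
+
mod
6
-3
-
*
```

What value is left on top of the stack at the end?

6   : 6
6   : 6 6
-33 : 6 6 -33
*   : 6 -198
-16 : 6 -198 -16
-5  : 6 -198 -16 -5
*   : 6 -198 80
4   : 6 -198 80 4
+   : 6 -198 84
/   : 6 -2
65  : 6 -2 65
+   : 6 63
mod : 6
6   : 6 6
-3  : 6 6 -3
-   : 6 9
*   : 54

54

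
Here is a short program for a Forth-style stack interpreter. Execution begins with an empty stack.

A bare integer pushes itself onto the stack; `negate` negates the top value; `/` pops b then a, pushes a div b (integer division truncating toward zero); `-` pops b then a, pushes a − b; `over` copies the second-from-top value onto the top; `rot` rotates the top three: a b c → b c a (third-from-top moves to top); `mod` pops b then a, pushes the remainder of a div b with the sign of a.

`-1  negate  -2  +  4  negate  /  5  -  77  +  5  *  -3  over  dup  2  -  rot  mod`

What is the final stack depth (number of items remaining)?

3

-1      [-1]
negate  [1]
-2      [1, -2]
+       [-1]
4       [-1, 4]
negate  [-1, -4]
/       [0]
5       [0, 5]
-       [-5]
77      [-5, 77]
+       [72]
5       [72, 5]
*       [360]
-3      [360, -3]
over    [360, -3, 360]
dup     [360, -3, 360, 360]
2       [360, -3, 360, 360, 2]
-       [360, -3, 360, 358]
rot     [360, 360, 358, -3]
mod     [360, 360, 1]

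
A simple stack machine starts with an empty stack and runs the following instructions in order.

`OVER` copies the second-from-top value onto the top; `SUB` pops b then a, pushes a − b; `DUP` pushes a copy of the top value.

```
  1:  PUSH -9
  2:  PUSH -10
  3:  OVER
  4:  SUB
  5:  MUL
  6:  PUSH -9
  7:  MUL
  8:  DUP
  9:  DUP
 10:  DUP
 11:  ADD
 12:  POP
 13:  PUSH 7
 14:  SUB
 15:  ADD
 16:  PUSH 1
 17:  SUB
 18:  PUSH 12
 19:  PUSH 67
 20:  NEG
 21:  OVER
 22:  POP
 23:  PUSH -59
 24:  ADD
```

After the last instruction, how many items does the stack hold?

3

PUSH -9   [-9]
PUSH -10  [-9, -10]
OVER      [-9, -10, -9]
SUB       [-9, -1]
MUL       [9]
PUSH -9   [9, -9]
MUL       [-81]
DUP       [-81, -81]
DUP       [-81, -81, -81]
DUP       [-81, -81, -81, -81]
ADD       [-81, -81, -162]
POP       [-81, -81]
PUSH 7    [-81, -81, 7]
SUB       [-81, -88]
ADD       [-169]
PUSH 1    [-169, 1]
SUB       [-170]
PUSH 12   [-170, 12]
PUSH 67   [-170, 12, 67]
NEG       [-170, 12, -67]
OVER      [-170, 12, -67, 12]
POP       [-170, 12, -67]
PUSH -59  [-170, 12, -67, -59]
ADD       [-170, 12, -126]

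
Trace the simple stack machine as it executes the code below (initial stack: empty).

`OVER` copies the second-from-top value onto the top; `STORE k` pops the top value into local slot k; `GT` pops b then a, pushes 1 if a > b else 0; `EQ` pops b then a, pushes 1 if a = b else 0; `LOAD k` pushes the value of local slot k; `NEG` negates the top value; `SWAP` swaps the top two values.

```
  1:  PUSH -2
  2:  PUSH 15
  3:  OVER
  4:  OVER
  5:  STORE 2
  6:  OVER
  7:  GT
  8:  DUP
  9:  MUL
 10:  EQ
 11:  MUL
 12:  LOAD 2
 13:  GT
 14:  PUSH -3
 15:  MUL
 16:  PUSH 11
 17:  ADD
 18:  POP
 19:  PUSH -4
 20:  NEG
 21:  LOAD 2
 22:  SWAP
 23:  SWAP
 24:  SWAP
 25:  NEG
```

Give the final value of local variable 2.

PUSH -2 -> [-2]
PUSH 15 -> [-2, 15]
OVER    -> [-2, 15, -2]
OVER    -> [-2, 15, -2, 15]
STORE 2 -> [-2, 15, -2]
OVER    -> [-2, 15, -2, 15]
GT      -> [-2, 15, 0]
DUP     -> [-2, 15, 0, 0]
MUL     -> [-2, 15, 0]
EQ      -> [-2, 0]
MUL     -> [0]
LOAD 2  -> [0, 15]
GT      -> [0]
PUSH -3 -> [0, -3]
MUL     -> [0]
PUSH 11 -> [0, 11]
ADD     -> [11]
POP     -> []
PUSH -4 -> [-4]
NEG     -> [4]
LOAD 2  -> [4, 15]
SWAP    -> [15, 4]
SWAP    -> [4, 15]
SWAP    -> [15, 4]
NEG     -> [15, -4]

15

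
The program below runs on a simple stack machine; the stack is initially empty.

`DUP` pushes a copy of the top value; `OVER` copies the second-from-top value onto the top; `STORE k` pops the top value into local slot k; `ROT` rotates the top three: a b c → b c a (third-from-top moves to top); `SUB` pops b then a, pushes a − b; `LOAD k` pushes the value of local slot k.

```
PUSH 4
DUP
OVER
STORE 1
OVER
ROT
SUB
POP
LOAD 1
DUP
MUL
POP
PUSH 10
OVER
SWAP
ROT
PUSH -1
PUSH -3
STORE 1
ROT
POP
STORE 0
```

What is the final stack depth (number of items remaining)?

PUSH 4  → 4
DUP     → 4 4
OVER    → 4 4 4
STORE 1 → 4 4
OVER    → 4 4 4
ROT     → 4 4 4
SUB     → 4 0
POP     → 4
LOAD 1  → 4 4
DUP     → 4 4 4
MUL     → 4 16
POP     → 4
PUSH 10 → 4 10
OVER    → 4 10 4
SWAP    → 4 4 10
ROT     → 4 10 4
PUSH -1 → 4 10 4 -1
PUSH -3 → 4 10 4 -1 -3
STORE 1 → 4 10 4 -1
ROT     → 4 4 -1 10
POP     → 4 4 -1
STORE 0 → 4 4

2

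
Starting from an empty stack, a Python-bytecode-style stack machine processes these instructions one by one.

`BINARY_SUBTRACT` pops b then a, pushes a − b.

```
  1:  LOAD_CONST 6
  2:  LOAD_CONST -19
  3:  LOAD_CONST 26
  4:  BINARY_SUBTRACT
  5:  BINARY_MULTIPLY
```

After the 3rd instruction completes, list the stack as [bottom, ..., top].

LOAD_CONST 6   : 6
LOAD_CONST -19 : 6 -19
LOAD_CONST 26  : 6 -19 26

[6, -19, 26]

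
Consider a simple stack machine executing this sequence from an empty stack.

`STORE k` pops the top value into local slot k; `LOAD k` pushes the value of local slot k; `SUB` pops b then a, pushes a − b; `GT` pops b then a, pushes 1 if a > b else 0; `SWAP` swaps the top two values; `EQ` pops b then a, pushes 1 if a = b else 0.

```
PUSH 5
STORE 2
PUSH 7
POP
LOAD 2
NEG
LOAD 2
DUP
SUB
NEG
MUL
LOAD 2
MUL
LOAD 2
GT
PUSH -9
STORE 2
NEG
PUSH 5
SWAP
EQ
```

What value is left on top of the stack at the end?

0

PUSH 5  → [5]
STORE 2 → []
PUSH 7  → [7]
POP     → []
LOAD 2  → [5]
NEG     → [-5]
LOAD 2  → [-5, 5]
DUP     → [-5, 5, 5]
SUB     → [-5, 0]
NEG     → [-5, 0]
MUL     → [0]
LOAD 2  → [0, 5]
MUL     → [0]
LOAD 2  → [0, 5]
GT      → [0]
PUSH -9 → [0, -9]
STORE 2 → [0]
NEG     → [0]
PUSH 5  → [0, 5]
SWAP    → [5, 0]
EQ      → [0]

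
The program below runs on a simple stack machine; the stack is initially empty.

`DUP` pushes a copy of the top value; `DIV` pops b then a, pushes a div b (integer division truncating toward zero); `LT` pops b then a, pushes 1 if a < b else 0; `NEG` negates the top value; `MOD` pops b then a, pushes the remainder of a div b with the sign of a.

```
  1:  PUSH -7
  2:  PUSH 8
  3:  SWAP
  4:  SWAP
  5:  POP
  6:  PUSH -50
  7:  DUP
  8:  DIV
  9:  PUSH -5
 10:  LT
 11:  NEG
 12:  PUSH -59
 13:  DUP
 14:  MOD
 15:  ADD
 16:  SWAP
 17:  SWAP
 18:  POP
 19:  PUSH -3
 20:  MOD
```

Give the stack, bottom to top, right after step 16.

[0, -7]

PUSH -7   [-7]
PUSH 8    [-7, 8]
SWAP      [8, -7]
SWAP      [-7, 8]
POP       [-7]
PUSH -50  [-7, -50]
DUP       [-7, -50, -50]
DIV       [-7, 1]
PUSH -5   [-7, 1, -5]
LT        [-7, 0]
NEG       [-7, 0]
PUSH -59  [-7, 0, -59]
DUP       [-7, 0, -59, -59]
MOD       [-7, 0, 0]
ADD       [-7, 0]
SWAP      [0, -7]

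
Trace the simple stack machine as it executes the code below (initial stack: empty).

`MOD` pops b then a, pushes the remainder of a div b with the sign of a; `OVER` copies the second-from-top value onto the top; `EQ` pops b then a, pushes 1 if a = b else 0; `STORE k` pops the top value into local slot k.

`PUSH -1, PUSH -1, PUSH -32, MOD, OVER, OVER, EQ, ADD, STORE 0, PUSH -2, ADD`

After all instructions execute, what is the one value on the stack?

PUSH -1  → [-1]
PUSH -1  → [-1, -1]
PUSH -32 → [-1, -1, -32]
MOD      → [-1, -1]
OVER     → [-1, -1, -1]
OVER     → [-1, -1, -1, -1]
EQ       → [-1, -1, 1]
ADD      → [-1, 0]
STORE 0  → [-1]
PUSH -2  → [-1, -2]
ADD      → [-3]

-3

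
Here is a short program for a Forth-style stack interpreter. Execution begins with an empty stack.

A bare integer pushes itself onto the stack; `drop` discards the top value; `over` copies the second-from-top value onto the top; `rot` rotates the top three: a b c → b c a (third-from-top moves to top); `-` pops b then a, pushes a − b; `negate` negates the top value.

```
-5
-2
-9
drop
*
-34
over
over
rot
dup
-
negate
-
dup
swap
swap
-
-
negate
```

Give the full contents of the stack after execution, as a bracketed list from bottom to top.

-5      [-5]
-2      [-5, -2]
-9      [-5, -2, -9]
drop    [-5, -2]
*       [10]
-34     [10, -34]
over    [10, -34, 10]
over    [10, -34, 10, -34]
rot     [10, 10, -34, -34]
dup     [10, 10, -34, -34, -34]
-       [10, 10, -34, 0]
negate  [10, 10, -34, 0]
-       [10, 10, -34]
dup     [10, 10, -34, -34]
swap    [10, 10, -34, -34]
swap    [10, 10, -34, -34]
-       [10, 10, 0]
-       [10, 10]
negate  [10, -10]

[10, -10]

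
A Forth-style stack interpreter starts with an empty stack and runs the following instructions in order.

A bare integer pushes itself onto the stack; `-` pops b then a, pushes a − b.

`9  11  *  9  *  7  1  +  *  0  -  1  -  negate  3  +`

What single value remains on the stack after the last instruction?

-7124

9      : 9
11     : 9 11
*      : 99
9      : 99 9
*      : 891
7      : 891 7
1      : 891 7 1
+      : 891 8
*      : 7128
0      : 7128 0
-      : 7128
1      : 7128 1
-      : 7127
negate : -7127
3      : -7127 3
+      : -7124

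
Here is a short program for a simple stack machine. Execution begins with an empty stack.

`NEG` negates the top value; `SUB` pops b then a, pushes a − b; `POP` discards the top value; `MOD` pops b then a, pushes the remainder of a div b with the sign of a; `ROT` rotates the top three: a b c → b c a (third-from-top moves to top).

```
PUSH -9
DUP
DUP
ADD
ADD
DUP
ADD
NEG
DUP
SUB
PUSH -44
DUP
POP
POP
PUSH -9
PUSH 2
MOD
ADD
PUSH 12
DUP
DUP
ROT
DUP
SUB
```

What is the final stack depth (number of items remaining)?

4

PUSH -9  : [-9]
DUP      : [-9, -9]
DUP      : [-9, -9, -9]
ADD      : [-9, -18]
ADD      : [-27]
DUP      : [-27, -27]
ADD      : [-54]
NEG      : [54]
DUP      : [54, 54]
SUB      : [0]
PUSH -44 : [0, -44]
DUP      : [0, -44, -44]
POP      : [0, -44]
POP      : [0]
PUSH -9  : [0, -9]
PUSH 2   : [0, -9, 2]
MOD      : [0, -1]
ADD      : [-1]
PUSH 12  : [-1, 12]
DUP      : [-1, 12, 12]
DUP      : [-1, 12, 12, 12]
ROT      : [-1, 12, 12, 12]
DUP      : [-1, 12, 12, 12, 12]
SUB      : [-1, 12, 12, 0]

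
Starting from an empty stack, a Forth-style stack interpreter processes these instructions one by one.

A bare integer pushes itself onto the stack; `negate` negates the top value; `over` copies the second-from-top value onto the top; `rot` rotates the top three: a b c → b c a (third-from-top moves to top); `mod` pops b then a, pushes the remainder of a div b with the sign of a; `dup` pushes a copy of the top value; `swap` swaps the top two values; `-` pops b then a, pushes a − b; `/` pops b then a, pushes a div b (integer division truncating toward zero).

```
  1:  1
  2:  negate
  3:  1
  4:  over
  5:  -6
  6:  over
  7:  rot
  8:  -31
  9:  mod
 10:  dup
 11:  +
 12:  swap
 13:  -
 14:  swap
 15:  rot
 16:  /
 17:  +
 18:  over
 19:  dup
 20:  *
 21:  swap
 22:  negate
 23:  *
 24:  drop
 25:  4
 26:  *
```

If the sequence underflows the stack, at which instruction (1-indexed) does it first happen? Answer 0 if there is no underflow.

1      : 1
negate : -1
1      : -1 1
over   : -1 1 -1
-6     : -1 1 -1 -6
over   : -1 1 -1 -6 -1
rot    : -1 1 -6 -1 -1
-31    : -1 1 -6 -1 -1 -31
mod    : -1 1 -6 -1 -1
dup    : -1 1 -6 -1 -1 -1
+      : -1 1 -6 -1 -2
swap   : -1 1 -6 -2 -1
-      : -1 1 -6 -1
swap   : -1 1 -1 -6
rot    : -1 -1 -6 1
/      : -1 -1 -6
+      : -1 -7
over   : -1 -7 -1
dup    : -1 -7 -1 -1
*      : -1 -7 1
swap   : -1 1 -7
negate : -1 1 7
*      : -1 7
drop   : -1
4      : -1 4
*      : -4

0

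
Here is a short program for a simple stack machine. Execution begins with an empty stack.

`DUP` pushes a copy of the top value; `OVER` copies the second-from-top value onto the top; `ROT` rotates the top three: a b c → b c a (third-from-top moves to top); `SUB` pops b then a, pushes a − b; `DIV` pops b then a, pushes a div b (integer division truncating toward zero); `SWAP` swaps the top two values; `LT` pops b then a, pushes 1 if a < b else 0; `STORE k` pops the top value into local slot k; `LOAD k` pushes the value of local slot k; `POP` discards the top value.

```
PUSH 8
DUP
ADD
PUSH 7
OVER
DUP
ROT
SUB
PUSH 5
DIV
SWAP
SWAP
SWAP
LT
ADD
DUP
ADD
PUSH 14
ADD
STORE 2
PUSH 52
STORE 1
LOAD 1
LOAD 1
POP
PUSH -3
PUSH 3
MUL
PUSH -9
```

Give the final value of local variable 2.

48

PUSH 8  → [8]
DUP     → [8, 8]
ADD     → [16]
PUSH 7  → [16, 7]
OVER    → [16, 7, 16]
DUP     → [16, 7, 16, 16]
ROT     → [16, 16, 16, 7]
SUB     → [16, 16, 9]
PUSH 5  → [16, 16, 9, 5]
DIV     → [16, 16, 1]
SWAP    → [16, 1, 16]
SWAP    → [16, 16, 1]
SWAP    → [16, 1, 16]
LT      → [16, 1]
ADD     → [17]
DUP     → [17, 17]
ADD     → [34]
PUSH 14 → [34, 14]
ADD     → [48]
STORE 2 → []
PUSH 52 → [52]
STORE 1 → []
LOAD 1  → [52]
LOAD 1  → [52, 52]
POP     → [52]
PUSH -3 → [52, -3]
PUSH 3  → [52, -3, 3]
MUL     → [52, -9]
PUSH -9 → [52, -9, -9]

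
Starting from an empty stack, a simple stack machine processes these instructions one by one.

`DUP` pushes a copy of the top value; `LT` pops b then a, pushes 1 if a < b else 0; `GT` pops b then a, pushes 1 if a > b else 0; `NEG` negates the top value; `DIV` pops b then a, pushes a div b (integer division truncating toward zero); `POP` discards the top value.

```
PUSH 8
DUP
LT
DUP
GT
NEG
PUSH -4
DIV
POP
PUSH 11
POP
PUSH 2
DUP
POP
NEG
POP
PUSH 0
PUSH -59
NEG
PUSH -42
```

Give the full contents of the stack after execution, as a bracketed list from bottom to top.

PUSH 8   → 8
DUP      → 8 8
LT       → 0
DUP      → 0 0
GT       → 0
NEG      → 0
PUSH -4  → 0 -4
DIV      → 0
POP      → (empty)
PUSH 11  → 11
POP      → (empty)
PUSH 2   → 2
DUP      → 2 2
POP      → 2
NEG      → -2
POP      → (empty)
PUSH 0   → 0
PUSH -59 → 0 -59
NEG      → 0 59
PUSH -42 → 0 59 -42

[0, 59, -42]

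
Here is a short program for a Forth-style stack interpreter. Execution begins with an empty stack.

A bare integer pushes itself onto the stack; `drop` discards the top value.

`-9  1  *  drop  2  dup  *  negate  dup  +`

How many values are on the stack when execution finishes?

1

-9     : [-9]
1      : [-9, 1]
*      : [-9]
drop   : []
2      : [2]
dup    : [2, 2]
*      : [4]
negate : [-4]
dup    : [-4, -4]
+      : [-8]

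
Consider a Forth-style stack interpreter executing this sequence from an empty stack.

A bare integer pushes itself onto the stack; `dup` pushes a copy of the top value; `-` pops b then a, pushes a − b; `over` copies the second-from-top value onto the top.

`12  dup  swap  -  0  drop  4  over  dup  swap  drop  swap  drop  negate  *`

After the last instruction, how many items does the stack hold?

12     → 12
dup    → 12 12
swap   → 12 12
-      → 0
0      → 0 0
drop   → 0
4      → 0 4
over   → 0 4 0
dup    → 0 4 0 0
swap   → 0 4 0 0
drop   → 0 4 0
swap   → 0 0 4
drop   → 0 0
negate → 0 0
*      → 0

1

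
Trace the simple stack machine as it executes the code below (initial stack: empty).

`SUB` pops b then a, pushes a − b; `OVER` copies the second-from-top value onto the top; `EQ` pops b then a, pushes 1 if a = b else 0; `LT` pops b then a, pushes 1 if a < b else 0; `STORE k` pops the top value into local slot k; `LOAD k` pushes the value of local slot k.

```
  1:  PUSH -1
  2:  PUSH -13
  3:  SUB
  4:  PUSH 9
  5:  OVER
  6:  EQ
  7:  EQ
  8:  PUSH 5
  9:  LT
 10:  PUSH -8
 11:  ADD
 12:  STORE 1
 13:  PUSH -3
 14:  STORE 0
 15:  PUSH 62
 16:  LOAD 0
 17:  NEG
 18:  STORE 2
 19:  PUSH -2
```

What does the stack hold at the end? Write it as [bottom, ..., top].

PUSH -1  : [-1]
PUSH -13 : [-1, -13]
SUB      : [12]
PUSH 9   : [12, 9]
OVER     : [12, 9, 12]
EQ       : [12, 0]
EQ       : [0]
PUSH 5   : [0, 5]
LT       : [1]
PUSH -8  : [1, -8]
ADD      : [-7]
STORE 1  : []
PUSH -3  : [-3]
STORE 0  : []
PUSH 62  : [62]
LOAD 0   : [62, -3]
NEG      : [62, 3]
STORE 2  : [62]
PUSH -2  : [62, -2]

[62, -2]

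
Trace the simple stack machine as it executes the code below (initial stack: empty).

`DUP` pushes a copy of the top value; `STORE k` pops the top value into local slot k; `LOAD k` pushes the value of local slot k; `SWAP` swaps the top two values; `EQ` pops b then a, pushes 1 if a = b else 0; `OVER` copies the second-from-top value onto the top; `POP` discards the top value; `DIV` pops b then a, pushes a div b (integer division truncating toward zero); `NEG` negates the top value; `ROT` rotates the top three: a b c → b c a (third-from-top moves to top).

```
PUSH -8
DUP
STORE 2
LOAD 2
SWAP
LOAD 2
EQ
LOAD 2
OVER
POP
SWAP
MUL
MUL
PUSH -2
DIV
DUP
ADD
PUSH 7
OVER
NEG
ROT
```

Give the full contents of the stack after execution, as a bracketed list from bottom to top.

PUSH -8 : [-8]
DUP     : [-8, -8]
STORE 2 : [-8]
LOAD 2  : [-8, -8]
SWAP    : [-8, -8]
LOAD 2  : [-8, -8, -8]
EQ      : [-8, 1]
LOAD 2  : [-8, 1, -8]
OVER    : [-8, 1, -8, 1]
POP     : [-8, 1, -8]
SWAP    : [-8, -8, 1]
MUL     : [-8, -8]
MUL     : [64]
PUSH -2 : [64, -2]
DIV     : [-32]
DUP     : [-32, -32]
ADD     : [-64]
PUSH 7  : [-64, 7]
OVER    : [-64, 7, -64]
NEG     : [-64, 7, 64]
ROT     : [7, 64, -64]

[7, 64, -64]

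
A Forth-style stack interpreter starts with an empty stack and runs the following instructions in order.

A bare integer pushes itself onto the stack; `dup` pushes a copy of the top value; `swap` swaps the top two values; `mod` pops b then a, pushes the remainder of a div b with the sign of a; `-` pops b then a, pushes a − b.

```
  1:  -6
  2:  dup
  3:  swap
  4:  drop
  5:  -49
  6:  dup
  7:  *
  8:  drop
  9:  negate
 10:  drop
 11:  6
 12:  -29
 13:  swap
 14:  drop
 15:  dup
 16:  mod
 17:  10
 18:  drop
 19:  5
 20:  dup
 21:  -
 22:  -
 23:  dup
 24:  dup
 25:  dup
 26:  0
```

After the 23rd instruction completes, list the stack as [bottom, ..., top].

-6     → -6
dup    → -6 -6
swap   → -6 -6
drop   → -6
-49    → -6 -49
dup    → -6 -49 -49
*      → -6 2401
drop   → -6
negate → 6
drop   → (empty)
6      → 6
-29    → 6 -29
swap   → -29 6
drop   → -29
dup    → -29 -29
mod    → 0
10     → 0 10
drop   → 0
5      → 0 5
dup    → 0 5 5
-      → 0 0
-      → 0
dup    → 0 0

[0, 0]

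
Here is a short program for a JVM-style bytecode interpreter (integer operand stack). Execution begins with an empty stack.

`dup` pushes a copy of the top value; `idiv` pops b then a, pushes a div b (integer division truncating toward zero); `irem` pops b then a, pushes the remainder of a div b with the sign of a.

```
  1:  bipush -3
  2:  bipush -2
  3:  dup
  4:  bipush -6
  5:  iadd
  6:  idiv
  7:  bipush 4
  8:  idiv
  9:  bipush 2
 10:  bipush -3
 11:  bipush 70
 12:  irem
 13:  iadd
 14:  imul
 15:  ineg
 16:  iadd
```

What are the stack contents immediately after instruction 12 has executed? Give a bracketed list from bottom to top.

bipush -3  [-3]
bipush -2  [-3, -2]
dup        [-3, -2, -2]
bipush -6  [-3, -2, -2, -6]
iadd       [-3, -2, -8]
idiv       [-3, 0]
bipush 4   [-3, 0, 4]
idiv       [-3, 0]
bipush 2   [-3, 0, 2]
bipush -3  [-3, 0, 2, -3]
bipush 70  [-3, 0, 2, -3, 70]
irem       [-3, 0, 2, -3]

[-3, 0, 2, -3]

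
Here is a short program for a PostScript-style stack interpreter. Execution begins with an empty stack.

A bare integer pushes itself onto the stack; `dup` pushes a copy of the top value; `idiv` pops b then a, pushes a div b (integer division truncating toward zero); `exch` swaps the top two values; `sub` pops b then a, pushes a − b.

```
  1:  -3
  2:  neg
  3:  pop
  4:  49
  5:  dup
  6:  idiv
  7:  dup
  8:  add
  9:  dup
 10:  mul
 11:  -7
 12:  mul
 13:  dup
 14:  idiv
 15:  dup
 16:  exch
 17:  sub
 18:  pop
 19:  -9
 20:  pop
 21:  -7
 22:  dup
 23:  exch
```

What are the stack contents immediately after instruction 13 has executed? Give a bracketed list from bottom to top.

-3   → -3
neg  → 3
pop  → (empty)
49   → 49
dup  → 49 49
idiv → 1
dup  → 1 1
add  → 2
dup  → 2 2
mul  → 4
-7   → 4 -7
mul  → -28
dup  → -28 -28

[-28, -28]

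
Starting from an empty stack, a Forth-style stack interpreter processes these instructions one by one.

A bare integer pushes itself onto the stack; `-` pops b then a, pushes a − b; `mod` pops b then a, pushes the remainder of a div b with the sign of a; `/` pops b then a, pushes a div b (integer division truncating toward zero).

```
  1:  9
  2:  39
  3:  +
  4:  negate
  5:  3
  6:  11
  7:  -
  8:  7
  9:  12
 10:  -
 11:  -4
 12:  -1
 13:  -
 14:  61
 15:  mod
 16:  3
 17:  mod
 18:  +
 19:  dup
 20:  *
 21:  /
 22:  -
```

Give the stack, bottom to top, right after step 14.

[-48, -8, -5, -3, 61]

9      → 9
39     → 9 39
+      → 48
negate → -48
3      → -48 3
11     → -48 3 11
-      → -48 -8
7      → -48 -8 7
12     → -48 -8 7 12
-      → -48 -8 -5
-4     → -48 -8 -5 -4
-1     → -48 -8 -5 -4 -1
-      → -48 -8 -5 -3
61     → -48 -8 -5 -3 61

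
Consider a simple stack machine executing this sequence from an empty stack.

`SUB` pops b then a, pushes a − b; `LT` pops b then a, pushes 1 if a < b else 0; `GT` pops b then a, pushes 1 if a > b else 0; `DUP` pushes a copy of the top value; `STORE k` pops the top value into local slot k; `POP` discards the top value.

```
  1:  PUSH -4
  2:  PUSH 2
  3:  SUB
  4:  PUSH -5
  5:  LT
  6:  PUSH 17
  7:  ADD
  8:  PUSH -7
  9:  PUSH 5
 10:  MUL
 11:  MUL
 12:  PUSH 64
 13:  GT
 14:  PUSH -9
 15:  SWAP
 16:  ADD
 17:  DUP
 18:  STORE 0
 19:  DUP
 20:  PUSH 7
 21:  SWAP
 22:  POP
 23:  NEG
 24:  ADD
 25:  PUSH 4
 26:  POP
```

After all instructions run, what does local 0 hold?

PUSH -4  -4
PUSH 2   -4 2
SUB      -6
PUSH -5  -6 -5
LT       1
PUSH 17  1 17
ADD      18
PUSH -7  18 -7
PUSH 5   18 -7 5
MUL      18 -35
MUL      -630
PUSH 64  -630 64
GT       0
PUSH -9  0 -9
SWAP     -9 0
ADD      -9
DUP      -9 -9
STORE 0  -9
DUP      -9 -9
PUSH 7   -9 -9 7
SWAP     -9 7 -9
POP      -9 7
NEG      -9 -7
ADD      -16
PUSH 4   -16 4
POP      -16

-9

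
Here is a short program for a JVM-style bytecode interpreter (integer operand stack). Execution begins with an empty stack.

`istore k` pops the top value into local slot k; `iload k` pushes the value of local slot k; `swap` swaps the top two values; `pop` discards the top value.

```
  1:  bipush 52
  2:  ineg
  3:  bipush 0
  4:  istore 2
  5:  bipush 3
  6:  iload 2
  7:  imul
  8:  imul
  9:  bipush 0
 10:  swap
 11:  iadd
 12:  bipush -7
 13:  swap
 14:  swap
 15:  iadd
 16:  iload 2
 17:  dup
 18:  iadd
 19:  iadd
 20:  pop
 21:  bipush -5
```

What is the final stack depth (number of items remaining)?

bipush 52 → [52]
ineg      → [-52]
bipush 0  → [-52, 0]
istore 2  → [-52]
bipush 3  → [-52, 3]
iload 2   → [-52, 3, 0]
imul      → [-52, 0]
imul      → [0]
bipush 0  → [0, 0]
swap      → [0, 0]
iadd      → [0]
bipush -7 → [0, -7]
swap      → [-7, 0]
swap      → [0, -7]
iadd      → [-7]
iload 2   → [-7, 0]
dup       → [-7, 0, 0]
iadd      → [-7, 0]
iadd      → [-7]
pop       → []
bipush -5 → [-5]

1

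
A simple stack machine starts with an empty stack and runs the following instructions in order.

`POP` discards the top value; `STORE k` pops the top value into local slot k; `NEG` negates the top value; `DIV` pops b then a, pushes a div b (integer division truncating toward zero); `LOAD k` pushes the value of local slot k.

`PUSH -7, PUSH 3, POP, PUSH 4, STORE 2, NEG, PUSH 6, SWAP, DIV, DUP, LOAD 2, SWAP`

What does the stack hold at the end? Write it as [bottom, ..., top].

PUSH -7 → -7
PUSH 3  → -7 3
POP     → -7
PUSH 4  → -7 4
STORE 2 → -7
NEG     → 7
PUSH 6  → 7 6
SWAP    → 6 7
DIV     → 0
DUP     → 0 0
LOAD 2  → 0 0 4
SWAP    → 0 4 0

[0, 4, 0]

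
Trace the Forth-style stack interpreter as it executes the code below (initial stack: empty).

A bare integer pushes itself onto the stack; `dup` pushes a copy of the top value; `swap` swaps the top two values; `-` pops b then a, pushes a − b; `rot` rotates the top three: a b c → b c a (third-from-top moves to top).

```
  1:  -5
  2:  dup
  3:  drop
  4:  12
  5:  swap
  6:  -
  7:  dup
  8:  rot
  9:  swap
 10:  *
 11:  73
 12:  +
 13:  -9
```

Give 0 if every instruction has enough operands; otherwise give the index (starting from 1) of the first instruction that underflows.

8

-5    -5
dup   -5 -5
drop  -5
12    -5 12
swap  12 -5
-     17
dup   17 17
rot  — needs 3 operands, stack has 2 → underflow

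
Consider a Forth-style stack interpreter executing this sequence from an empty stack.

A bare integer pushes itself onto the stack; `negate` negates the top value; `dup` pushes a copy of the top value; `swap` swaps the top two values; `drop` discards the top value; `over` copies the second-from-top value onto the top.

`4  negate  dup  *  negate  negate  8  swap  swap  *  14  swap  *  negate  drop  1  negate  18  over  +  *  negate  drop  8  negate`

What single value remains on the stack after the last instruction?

4      : 4
negate : -4
dup    : -4 -4
*      : 16
negate : -16
negate : 16
8      : 16 8
swap   : 8 16
swap   : 16 8
*      : 128
14     : 128 14
swap   : 14 128
*      : 1792
negate : -1792
drop   : (empty)
1      : 1
negate : -1
18     : -1 18
over   : -1 18 -1
+      : -1 17
*      : -17
negate : 17
drop   : (empty)
8      : 8
negate : -8

-8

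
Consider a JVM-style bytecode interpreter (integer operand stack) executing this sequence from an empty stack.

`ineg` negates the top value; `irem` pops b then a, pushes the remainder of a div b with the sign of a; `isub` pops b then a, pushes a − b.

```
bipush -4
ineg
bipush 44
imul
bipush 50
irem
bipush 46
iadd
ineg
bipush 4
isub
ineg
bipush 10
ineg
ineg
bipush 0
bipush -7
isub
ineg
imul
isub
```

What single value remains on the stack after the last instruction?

bipush -4 : -4
ineg      : 4
bipush 44 : 4 44
imul      : 176
bipush 50 : 176 50
irem      : 26
bipush 46 : 26 46
iadd      : 72
ineg      : -72
bipush 4  : -72 4
isub      : -76
ineg      : 76
bipush 10 : 76 10
ineg      : 76 -10
ineg      : 76 10
bipush 0  : 76 10 0
bipush -7 : 76 10 0 -7
isub      : 76 10 7
ineg      : 76 10 -7
imul      : 76 -70
isub      : 146

146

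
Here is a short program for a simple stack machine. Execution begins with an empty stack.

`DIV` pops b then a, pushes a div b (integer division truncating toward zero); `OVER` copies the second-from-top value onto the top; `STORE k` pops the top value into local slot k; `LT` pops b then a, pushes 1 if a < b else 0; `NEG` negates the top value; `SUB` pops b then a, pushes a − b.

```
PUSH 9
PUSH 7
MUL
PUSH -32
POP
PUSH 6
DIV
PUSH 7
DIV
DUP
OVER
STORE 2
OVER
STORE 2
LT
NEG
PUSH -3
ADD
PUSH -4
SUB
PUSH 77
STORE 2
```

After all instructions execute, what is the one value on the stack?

1

PUSH 9   -> 9
PUSH 7   -> 9 7
MUL      -> 63
PUSH -32 -> 63 -32
POP      -> 63
PUSH 6   -> 63 6
DIV      -> 10
PUSH 7   -> 10 7
DIV      -> 1
DUP      -> 1 1
OVER     -> 1 1 1
STORE 2  -> 1 1
OVER     -> 1 1 1
STORE 2  -> 1 1
LT       -> 0
NEG      -> 0
PUSH -3  -> 0 -3
ADD      -> -3
PUSH -4  -> -3 -4
SUB      -> 1
PUSH 77  -> 1 77
STORE 2  -> 1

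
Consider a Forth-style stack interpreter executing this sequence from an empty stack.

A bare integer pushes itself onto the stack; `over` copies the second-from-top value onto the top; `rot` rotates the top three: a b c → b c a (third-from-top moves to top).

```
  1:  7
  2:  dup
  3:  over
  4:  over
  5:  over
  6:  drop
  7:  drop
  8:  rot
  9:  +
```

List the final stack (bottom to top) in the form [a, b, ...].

7    : [7]
dup  : [7, 7]
over : [7, 7, 7]
over : [7, 7, 7, 7]
over : [7, 7, 7, 7, 7]
drop : [7, 7, 7, 7]
drop : [7, 7, 7]
rot  : [7, 7, 7]
+    : [7, 14]

[7, 14]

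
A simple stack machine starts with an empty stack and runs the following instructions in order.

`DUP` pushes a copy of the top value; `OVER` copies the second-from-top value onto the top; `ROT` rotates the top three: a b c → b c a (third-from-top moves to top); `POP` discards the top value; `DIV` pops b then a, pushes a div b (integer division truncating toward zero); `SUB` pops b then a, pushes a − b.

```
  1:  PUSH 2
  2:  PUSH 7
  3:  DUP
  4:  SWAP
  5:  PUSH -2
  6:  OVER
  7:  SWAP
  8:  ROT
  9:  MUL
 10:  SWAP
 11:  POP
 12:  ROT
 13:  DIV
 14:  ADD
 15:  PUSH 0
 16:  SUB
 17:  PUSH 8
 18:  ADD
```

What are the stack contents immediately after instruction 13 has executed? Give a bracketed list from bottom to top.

[7, -7]

PUSH 2  → 2
PUSH 7  → 2 7
DUP     → 2 7 7
SWAP    → 2 7 7
PUSH -2 → 2 7 7 -2
OVER    → 2 7 7 -2 7
SWAP    → 2 7 7 7 -2
ROT     → 2 7 7 -2 7
MUL     → 2 7 7 -14
SWAP    → 2 7 -14 7
POP     → 2 7 -14
ROT     → 7 -14 2
DIV     → 7 -7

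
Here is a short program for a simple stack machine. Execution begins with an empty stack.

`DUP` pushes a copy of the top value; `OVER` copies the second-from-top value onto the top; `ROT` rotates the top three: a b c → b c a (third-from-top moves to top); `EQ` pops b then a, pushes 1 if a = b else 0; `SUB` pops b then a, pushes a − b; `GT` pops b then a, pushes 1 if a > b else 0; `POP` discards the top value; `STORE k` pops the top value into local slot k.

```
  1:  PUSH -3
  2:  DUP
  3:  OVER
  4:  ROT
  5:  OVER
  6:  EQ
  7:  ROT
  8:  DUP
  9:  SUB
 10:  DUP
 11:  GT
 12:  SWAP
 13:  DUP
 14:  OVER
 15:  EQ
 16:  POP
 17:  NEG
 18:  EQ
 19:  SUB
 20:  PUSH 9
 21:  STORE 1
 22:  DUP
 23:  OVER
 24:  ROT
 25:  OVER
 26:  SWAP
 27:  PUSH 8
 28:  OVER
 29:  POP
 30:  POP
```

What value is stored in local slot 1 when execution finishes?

9

PUSH -3 -> [-3]
DUP     -> [-3, -3]
OVER    -> [-3, -3, -3]
ROT     -> [-3, -3, -3]
OVER    -> [-3, -3, -3, -3]
EQ      -> [-3, -3, 1]
ROT     -> [-3, 1, -3]
DUP     -> [-3, 1, -3, -3]
SUB     -> [-3, 1, 0]
DUP     -> [-3, 1, 0, 0]
GT      -> [-3, 1, 0]
SWAP    -> [-3, 0, 1]
DUP     -> [-3, 0, 1, 1]
OVER    -> [-3, 0, 1, 1, 1]
EQ      -> [-3, 0, 1, 1]
POP     -> [-3, 0, 1]
NEG     -> [-3, 0, -1]
EQ      -> [-3, 0]
SUB     -> [-3]
PUSH 9  -> [-3, 9]
STORE 1 -> [-3]
DUP     -> [-3, -3]
OVER    -> [-3, -3, -3]
ROT     -> [-3, -3, -3]
OVER    -> [-3, -3, -3, -3]
SWAP    -> [-3, -3, -3, -3]
PUSH 8  -> [-3, -3, -3, -3, 8]
OVER    -> [-3, -3, -3, -3, 8, -3]
POP     -> [-3, -3, -3, -3, 8]
POP     -> [-3, -3, -3, -3]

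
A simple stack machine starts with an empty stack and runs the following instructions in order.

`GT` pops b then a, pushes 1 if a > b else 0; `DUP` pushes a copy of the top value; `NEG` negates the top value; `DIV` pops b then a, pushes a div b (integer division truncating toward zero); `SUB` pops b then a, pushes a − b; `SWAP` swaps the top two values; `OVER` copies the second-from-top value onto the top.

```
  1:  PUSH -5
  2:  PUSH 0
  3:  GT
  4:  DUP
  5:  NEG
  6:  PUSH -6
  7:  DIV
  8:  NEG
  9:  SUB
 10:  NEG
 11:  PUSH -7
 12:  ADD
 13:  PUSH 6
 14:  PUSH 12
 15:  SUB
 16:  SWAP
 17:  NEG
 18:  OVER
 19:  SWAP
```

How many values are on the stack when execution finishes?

3

PUSH -5 -> -5
PUSH 0  -> -5 0
GT      -> 0
DUP     -> 0 0
NEG     -> 0 0
PUSH -6 -> 0 0 -6
DIV     -> 0 0
NEG     -> 0 0
SUB     -> 0
NEG     -> 0
PUSH -7 -> 0 -7
ADD     -> -7
PUSH 6  -> -7 6
PUSH 12 -> -7 6 12
SUB     -> -7 -6
SWAP    -> -6 -7
NEG     -> -6 7
OVER    -> -6 7 -6
SWAP    -> -6 -6 7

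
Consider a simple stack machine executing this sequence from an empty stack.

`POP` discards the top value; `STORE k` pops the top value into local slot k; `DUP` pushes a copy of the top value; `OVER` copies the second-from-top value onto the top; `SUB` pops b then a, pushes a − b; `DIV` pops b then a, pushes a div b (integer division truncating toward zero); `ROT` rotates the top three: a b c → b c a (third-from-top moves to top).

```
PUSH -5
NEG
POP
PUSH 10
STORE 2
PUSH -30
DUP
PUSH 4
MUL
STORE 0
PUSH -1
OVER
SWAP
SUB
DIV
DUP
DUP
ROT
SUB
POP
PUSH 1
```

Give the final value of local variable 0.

PUSH -5  -> -5
NEG      -> 5
POP      -> (empty)
PUSH 10  -> 10
STORE 2  -> (empty)
PUSH -30 -> -30
DUP      -> -30 -30
PUSH 4   -> -30 -30 4
MUL      -> -30 -120
STORE 0  -> -30
PUSH -1  -> -30 -1
OVER     -> -30 -1 -30
SWAP     -> -30 -30 -1
SUB      -> -30 -29
DIV      -> 1
DUP      -> 1 1
DUP      -> 1 1 1
ROT      -> 1 1 1
SUB      -> 1 0
POP      -> 1
PUSH 1   -> 1 1

-120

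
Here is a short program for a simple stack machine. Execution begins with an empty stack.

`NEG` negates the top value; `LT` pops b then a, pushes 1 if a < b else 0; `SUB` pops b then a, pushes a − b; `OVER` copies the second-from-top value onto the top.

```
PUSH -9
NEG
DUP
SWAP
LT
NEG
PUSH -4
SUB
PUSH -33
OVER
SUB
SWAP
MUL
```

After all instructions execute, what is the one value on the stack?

-148

PUSH -9  -> [-9]
NEG      -> [9]
DUP      -> [9, 9]
SWAP     -> [9, 9]
LT       -> [0]
NEG      -> [0]
PUSH -4  -> [0, -4]
SUB      -> [4]
PUSH -33 -> [4, -33]
OVER     -> [4, -33, 4]
SUB      -> [4, -37]
SWAP     -> [-37, 4]
MUL      -> [-148]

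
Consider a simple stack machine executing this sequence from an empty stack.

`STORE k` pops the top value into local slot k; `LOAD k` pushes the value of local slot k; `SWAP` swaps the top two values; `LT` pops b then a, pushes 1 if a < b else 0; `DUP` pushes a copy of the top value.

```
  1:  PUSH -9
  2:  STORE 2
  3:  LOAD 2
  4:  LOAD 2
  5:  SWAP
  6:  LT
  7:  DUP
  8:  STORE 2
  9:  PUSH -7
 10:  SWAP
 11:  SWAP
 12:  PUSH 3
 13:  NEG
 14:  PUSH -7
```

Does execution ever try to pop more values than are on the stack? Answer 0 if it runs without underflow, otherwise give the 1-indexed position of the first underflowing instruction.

PUSH -9 → [-9]
STORE 2 → []
LOAD 2  → [-9]
LOAD 2  → [-9, -9]
SWAP    → [-9, -9]
LT      → [0]
DUP     → [0, 0]
STORE 2 → [0]
PUSH -7 → [0, -7]
SWAP    → [-7, 0]
SWAP    → [0, -7]
PUSH 3  → [0, -7, 3]
NEG     → [0, -7, -3]
PUSH -7 → [0, -7, -3, -7]

0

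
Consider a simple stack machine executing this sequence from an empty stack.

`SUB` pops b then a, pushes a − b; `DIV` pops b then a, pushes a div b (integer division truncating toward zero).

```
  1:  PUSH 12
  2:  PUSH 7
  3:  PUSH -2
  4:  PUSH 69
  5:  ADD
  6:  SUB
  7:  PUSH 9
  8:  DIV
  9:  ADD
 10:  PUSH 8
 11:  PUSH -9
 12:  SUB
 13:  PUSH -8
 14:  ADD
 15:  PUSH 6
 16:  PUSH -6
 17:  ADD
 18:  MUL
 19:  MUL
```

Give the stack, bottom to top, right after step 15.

[6, 9, 6]

PUSH 12 -> 12
PUSH 7  -> 12 7
PUSH -2 -> 12 7 -2
PUSH 69 -> 12 7 -2 69
ADD     -> 12 7 67
SUB     -> 12 -60
PUSH 9  -> 12 -60 9
DIV     -> 12 -6
ADD     -> 6
PUSH 8  -> 6 8
PUSH -9 -> 6 8 -9
SUB     -> 6 17
PUSH -8 -> 6 17 -8
ADD     -> 6 9
PUSH 6  -> 6 9 6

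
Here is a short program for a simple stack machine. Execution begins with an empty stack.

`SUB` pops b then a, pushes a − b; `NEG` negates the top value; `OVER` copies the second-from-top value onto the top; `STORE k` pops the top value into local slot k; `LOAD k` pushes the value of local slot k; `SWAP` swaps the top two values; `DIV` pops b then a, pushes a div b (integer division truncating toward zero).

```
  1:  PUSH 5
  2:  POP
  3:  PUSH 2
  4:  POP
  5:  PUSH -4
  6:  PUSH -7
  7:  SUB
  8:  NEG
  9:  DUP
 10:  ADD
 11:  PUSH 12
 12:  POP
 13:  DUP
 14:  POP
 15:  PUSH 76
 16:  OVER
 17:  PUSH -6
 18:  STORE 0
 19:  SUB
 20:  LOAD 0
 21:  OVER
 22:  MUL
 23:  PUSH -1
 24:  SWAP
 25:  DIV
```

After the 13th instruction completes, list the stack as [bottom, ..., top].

PUSH 5  : [5]
POP     : []
PUSH 2  : [2]
POP     : []
PUSH -4 : [-4]
PUSH -7 : [-4, -7]
SUB     : [3]
NEG     : [-3]
DUP     : [-3, -3]
ADD     : [-6]
PUSH 12 : [-6, 12]
POP     : [-6]
DUP     : [-6, -6]

[-6, -6]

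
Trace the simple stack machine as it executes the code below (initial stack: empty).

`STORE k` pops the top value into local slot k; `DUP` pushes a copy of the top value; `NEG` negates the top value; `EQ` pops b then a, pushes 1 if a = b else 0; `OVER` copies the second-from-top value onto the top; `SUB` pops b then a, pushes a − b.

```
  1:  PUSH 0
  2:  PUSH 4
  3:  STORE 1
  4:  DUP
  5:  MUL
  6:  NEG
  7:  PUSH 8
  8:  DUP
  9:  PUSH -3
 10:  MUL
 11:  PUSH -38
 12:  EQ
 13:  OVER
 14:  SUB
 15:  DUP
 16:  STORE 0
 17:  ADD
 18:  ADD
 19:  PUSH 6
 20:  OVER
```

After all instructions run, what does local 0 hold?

-8

PUSH 0   → 0
PUSH 4   → 0 4
STORE 1  → 0
DUP      → 0 0
MUL      → 0
NEG      → 0
PUSH 8   → 0 8
DUP      → 0 8 8
PUSH -3  → 0 8 8 -3
MUL      → 0 8 -24
PUSH -38 → 0 8 -24 -38
EQ       → 0 8 0
OVER     → 0 8 0 8
SUB      → 0 8 -8
DUP      → 0 8 -8 -8
STORE 0  → 0 8 -8
ADD      → 0 0
ADD      → 0
PUSH 6   → 0 6
OVER     → 0 6 0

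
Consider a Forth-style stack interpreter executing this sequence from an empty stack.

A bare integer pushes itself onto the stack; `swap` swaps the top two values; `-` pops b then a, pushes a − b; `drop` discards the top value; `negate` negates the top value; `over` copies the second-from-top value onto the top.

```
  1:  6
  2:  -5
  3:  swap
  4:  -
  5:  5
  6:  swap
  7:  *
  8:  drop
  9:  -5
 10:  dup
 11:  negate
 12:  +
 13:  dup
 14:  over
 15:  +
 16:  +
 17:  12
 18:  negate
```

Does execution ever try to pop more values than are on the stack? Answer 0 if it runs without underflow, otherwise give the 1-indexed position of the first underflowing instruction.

6      -> [6]
-5     -> [6, -5]
swap   -> [-5, 6]
-      -> [-11]
5      -> [-11, 5]
swap   -> [5, -11]
*      -> [-55]
drop   -> []
-5     -> [-5]
dup    -> [-5, -5]
negate -> [-5, 5]
+      -> [0]
dup    -> [0, 0]
over   -> [0, 0, 0]
+      -> [0, 0]
+      -> [0]
12     -> [0, 12]
negate -> [0, -12]

0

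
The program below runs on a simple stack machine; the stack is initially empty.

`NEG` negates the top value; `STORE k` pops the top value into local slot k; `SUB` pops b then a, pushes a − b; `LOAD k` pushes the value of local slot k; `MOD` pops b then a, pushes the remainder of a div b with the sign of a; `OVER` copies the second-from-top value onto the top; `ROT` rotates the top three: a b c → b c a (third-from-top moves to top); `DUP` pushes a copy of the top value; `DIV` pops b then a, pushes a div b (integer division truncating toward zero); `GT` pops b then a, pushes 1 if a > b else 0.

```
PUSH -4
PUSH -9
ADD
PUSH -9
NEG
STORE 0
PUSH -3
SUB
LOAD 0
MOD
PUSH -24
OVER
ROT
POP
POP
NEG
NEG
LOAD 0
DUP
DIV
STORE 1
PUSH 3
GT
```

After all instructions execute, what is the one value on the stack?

0

PUSH -4  → [-4]
PUSH -9  → [-4, -9]
ADD      → [-13]
PUSH -9  → [-13, -9]
NEG      → [-13, 9]
STORE 0  → [-13]
PUSH -3  → [-13, -3]
SUB      → [-10]
LOAD 0   → [-10, 9]
MOD      → [-1]
PUSH -24 → [-1, -24]
OVER     → [-1, -24, -1]
ROT      → [-24, -1, -1]
POP      → [-24, -1]
POP      → [-24]
NEG      → [24]
NEG      → [-24]
LOAD 0   → [-24, 9]
DUP      → [-24, 9, 9]
DIV      → [-24, 1]
STORE 1  → [-24]
PUSH 3   → [-24, 3]
GT       → [0]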